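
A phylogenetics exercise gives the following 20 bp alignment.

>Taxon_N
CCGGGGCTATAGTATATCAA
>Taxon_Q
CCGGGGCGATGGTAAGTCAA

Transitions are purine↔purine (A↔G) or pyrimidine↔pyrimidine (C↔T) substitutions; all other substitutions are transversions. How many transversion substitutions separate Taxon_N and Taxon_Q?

The sequences differ at positions 8 (T/G, transversion), 11 (A/G, transition), 15 (T/A, transversion), 16 (A/G, transition).
Of the 4 differences, 2 transitions and 2 transversions, so the answer is 2.

2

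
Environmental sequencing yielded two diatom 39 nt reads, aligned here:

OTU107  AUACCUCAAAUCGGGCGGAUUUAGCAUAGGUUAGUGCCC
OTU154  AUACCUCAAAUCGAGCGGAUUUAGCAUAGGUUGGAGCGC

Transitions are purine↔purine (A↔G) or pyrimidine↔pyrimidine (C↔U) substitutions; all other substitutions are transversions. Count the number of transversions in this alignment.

The sequences differ at positions 14 (G/A, transition), 33 (A/G, transition), 35 (U/A, transversion), 38 (C/G, transversion).
Of the 4 differences, 2 transitions and 2 transversions, so the answer is 2.

2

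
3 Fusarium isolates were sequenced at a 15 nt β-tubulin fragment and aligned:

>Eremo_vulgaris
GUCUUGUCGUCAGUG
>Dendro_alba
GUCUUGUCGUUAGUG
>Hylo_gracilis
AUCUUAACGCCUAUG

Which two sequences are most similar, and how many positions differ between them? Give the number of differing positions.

1

Pairwise Hamming distances:
  Eremo_vulgaris vs Dendro_alba: 1
  Eremo_vulgaris vs Hylo_gracilis: 6
  Dendro_alba vs Hylo_gracilis: 7
The smallest is 1, between Eremo_vulgaris and Dendro_alba.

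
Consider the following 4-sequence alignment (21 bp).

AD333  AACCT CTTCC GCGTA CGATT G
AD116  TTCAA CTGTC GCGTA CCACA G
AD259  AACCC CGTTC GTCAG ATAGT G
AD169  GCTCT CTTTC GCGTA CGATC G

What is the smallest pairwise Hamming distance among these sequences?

5

Pairwise Hamming distances:
  AD333 vs AD116: 9
  AD333 vs AD259: 10
  AD333 vs AD169: 5
  AD116 vs AD259: 14
  AD116 vs AD169: 9
  AD259 vs AD169: 13
The smallest is 5, between AD333 and AD169.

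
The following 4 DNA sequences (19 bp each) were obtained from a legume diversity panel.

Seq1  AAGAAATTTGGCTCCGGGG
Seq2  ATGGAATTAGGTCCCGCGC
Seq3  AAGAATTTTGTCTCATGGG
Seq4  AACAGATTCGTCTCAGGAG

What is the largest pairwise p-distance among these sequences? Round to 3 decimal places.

Pairwise Hamming distances:
  Seq1 vs Seq2: 7
  Seq1 vs Seq3: 4
  Seq1 vs Seq4: 6
  Seq2 vs Seq3: 11
  Seq2 vs Seq4: 12
  Seq3 vs Seq4: 6
The largest is 12 mismatches, between Seq2 and Seq4; p = 12/19 = 0.632.

0.632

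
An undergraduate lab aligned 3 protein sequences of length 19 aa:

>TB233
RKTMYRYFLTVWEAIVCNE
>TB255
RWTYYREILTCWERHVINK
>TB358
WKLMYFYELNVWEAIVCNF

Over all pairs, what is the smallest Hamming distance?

Pairwise Hamming distances:
  TB233 vs TB255: 9
  TB233 vs TB358: 6
  TB255 vs TB358: 13
The smallest is 6, between TB233 and TB358.

6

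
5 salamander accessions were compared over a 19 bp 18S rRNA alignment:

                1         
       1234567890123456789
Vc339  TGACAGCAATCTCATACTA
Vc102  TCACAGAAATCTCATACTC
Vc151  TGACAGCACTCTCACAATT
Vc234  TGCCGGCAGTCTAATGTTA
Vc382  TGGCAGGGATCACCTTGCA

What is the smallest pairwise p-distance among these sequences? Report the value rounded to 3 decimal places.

Pairwise Hamming distances:
  Vc339 vs Vc102: 3
  Vc339 vs Vc151: 4
  Vc339 vs Vc234: 6
  Vc339 vs Vc382: 8
  Vc102 vs Vc151: 6
  Vc102 vs Vc234: 9
  Vc102 vs Vc382: 10
  Vc151 vs Vc234: 8
  Vc151 vs Vc382: 11
  Vc234 vs Vc382: 11
The smallest is 3 mismatches, between Vc339 and Vc102; p = 3/19 = 0.158.

0.158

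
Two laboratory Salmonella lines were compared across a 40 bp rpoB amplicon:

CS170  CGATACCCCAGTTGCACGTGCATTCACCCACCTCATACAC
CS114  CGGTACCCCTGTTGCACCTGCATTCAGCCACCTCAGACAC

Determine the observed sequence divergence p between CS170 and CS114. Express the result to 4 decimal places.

0.1250

Differing sites — 3:A/G; 10:A/T; 18:G/C; 27:C/G; 36:T/G.
There are 5 differences over 40 sites, so p = 5/40 = 0.1250.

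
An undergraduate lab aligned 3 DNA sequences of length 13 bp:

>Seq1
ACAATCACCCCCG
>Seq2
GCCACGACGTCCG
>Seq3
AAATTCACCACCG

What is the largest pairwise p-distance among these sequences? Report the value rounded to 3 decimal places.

0.615

Pairwise Hamming distances:
  Seq1 vs Seq2: 6
  Seq1 vs Seq3: 3
  Seq2 vs Seq3: 8
The largest is 8 mismatches, between Seq2 and Seq3; p = 8/13 = 0.615.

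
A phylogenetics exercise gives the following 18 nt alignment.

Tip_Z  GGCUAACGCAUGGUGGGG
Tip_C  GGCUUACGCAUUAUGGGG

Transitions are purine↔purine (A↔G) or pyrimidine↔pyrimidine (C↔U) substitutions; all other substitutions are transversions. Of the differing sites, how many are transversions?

Mismatches occur at site 5 (A→U, transversion), site 12 (G→U, transversion), site 13 (G→A, transition).
Of the 3 differences, 1 transition and 2 transversions, so the answer is 2.

2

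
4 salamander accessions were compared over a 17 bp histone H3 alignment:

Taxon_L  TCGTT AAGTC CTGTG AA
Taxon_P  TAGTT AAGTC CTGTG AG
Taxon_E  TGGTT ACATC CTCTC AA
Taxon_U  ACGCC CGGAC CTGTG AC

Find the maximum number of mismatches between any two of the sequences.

11

Pairwise Hamming distances:
  Taxon_L vs Taxon_P: 2
  Taxon_L vs Taxon_E: 5
  Taxon_L vs Taxon_U: 7
  Taxon_P vs Taxon_E: 6
  Taxon_P vs Taxon_U: 8
  Taxon_E vs Taxon_U: 11
The largest is 11, between Taxon_E and Taxon_U.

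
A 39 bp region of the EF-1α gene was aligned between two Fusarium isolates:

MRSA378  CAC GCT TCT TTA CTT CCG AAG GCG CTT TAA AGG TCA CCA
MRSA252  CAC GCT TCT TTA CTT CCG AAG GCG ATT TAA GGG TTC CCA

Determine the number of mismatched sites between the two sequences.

4

Differing sites — 25:C/A; 31:A/G; 35:C/T; 36:A/C.
That gives 4 mismatches out of 39 aligned sites, so the Hamming distance is 4.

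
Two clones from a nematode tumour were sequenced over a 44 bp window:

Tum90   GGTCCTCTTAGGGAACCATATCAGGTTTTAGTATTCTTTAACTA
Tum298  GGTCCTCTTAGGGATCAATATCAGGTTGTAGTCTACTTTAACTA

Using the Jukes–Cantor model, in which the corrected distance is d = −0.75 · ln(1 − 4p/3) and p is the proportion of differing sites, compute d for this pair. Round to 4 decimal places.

0.1232

Differing sites — 15:A/T; 17:C/A; 28:T/G; 33:A/C; 35:T/A.
p = 5/44 = 0.113636.
d = −0.75 · ln(1 − (4/3)·0.113636) = −0.75 · ln(0.848485) = −0.75 · (-0.164303) = 0.1232.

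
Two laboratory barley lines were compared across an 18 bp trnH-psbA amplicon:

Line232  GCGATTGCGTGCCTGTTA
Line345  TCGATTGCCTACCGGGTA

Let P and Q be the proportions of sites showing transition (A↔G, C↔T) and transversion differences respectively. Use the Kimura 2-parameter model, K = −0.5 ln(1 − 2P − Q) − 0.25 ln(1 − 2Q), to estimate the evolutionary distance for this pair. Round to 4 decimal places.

0.3497

The sequences differ at positions 1 (G/T, transversion), 9 (G/C, transversion), 11 (G/A, transition), 14 (T/G, transversion), 16 (T/G, transversion).
Of the 5 differences, 1 transition and 4 transversions over 18 sites: P = 1/18 = 0.055556, Q = 4/18 = 0.222222.
d = −0.5·ln(0.666666) − 0.25·ln(0.555556) = −0.5·(-0.405466) − 0.25·(-0.587786) = 0.3497.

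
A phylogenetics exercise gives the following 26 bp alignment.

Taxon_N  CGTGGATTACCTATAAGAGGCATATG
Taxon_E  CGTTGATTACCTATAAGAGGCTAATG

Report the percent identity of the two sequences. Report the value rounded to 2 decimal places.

Mismatches occur at site 4 (G↔T), site 22 (A↔T), site 23 (T↔A).
23 of the 26 sites match, so the percent identity is 23/26 × 100 = 88.46%.

88.46%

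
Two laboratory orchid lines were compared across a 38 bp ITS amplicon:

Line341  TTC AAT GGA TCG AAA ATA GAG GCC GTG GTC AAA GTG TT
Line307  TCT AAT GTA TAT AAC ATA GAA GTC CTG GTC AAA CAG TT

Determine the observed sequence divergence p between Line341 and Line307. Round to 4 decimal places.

Differing sites — 2:T/C; 3:C/T; 8:G/T; 11:C/A; 12:G/T; 15:A/C; 21:G/A; 23:C/T; 25:G/C; 34:G/C; 35:T/A.
There are 11 differences over 38 sites, so p = 11/38 = 0.2895.

0.2895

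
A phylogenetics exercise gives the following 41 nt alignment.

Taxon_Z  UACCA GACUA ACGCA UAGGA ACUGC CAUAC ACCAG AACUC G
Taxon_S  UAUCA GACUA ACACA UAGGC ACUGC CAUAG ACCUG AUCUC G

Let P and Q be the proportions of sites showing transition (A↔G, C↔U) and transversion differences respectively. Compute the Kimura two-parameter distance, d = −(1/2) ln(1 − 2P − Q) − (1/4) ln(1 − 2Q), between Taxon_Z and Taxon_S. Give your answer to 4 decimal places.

0.1628

Mismatches occur at site 3 (C/U, transition), site 13 (G/A, transition), site 20 (A/C, transversion), site 30 (C/G, transversion), site 34 (A/U, transversion), site 37 (A/U, transversion).
Of the 6 differences, 2 transitions and 4 transversions over 41 sites: P = 2/41 = 0.048780, Q = 4/41 = 0.097561.
d = −0.5·ln(0.804879) − 0.25·ln(0.804878) = −0.5·(-0.217063) − 0.25·(-0.217065) = 0.1628.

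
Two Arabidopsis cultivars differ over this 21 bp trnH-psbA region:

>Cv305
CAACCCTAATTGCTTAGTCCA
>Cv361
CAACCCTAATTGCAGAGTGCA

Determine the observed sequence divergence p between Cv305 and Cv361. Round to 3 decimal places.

0.143

Mismatches occur at site 14 (T→A), site 15 (T→G), site 19 (C→G).
There are 3 differences over 21 sites, so p = 3/21 = 0.143.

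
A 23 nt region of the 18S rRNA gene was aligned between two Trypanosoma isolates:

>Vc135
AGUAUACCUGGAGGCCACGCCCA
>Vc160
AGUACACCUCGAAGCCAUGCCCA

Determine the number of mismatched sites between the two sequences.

Mismatches occur at site 5 (U/C), site 10 (G/C), site 13 (G/A), site 18 (C/U).
That gives 4 mismatches out of 23 aligned sites, so the Hamming distance is 4.

4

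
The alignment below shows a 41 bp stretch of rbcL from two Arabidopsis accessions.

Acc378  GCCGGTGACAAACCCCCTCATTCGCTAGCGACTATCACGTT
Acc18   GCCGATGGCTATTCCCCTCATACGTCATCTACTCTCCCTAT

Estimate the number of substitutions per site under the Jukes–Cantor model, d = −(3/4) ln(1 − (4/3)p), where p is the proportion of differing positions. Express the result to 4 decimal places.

0.4556

Differing sites — 5:G/A; 8:A/G; 10:A/T; 12:A/T; 13:C/T; 22:T/A; 25:C/T; 26:T/C; 28:G/T; 30:G/T; 34:A/C; 37:A/C; 39:G/T; 40:T/A.
p = 14/41 = 0.341463.
d = −0.75 · ln(1 − (4/3)·0.341463) = −0.75 · ln(0.544716) = −0.75 · (-0.607491) = 0.4556.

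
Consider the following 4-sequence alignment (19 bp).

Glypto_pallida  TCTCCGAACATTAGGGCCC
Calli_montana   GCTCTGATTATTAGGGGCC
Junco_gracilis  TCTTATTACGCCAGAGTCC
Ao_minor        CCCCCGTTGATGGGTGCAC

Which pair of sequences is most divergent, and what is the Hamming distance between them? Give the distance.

Pairwise Hamming distances:
  Glypto_pallida vs Calli_montana: 5
  Glypto_pallida vs Junco_gracilis: 9
  Glypto_pallida vs Ao_minor: 9
  Calli_montana vs Junco_gracilis: 12
  Calli_montana vs Ao_minor: 10
  Junco_gracilis vs Ao_minor: 14
The largest is 14, between Junco_gracilis and Ao_minor.

14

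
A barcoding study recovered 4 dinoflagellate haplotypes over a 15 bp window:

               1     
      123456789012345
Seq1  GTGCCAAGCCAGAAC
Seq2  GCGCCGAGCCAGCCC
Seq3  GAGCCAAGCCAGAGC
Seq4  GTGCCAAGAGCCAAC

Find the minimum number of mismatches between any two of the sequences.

Pairwise Hamming distances:
  Seq1 vs Seq2: 4
  Seq1 vs Seq3: 2
  Seq1 vs Seq4: 4
  Seq2 vs Seq3: 4
  Seq2 vs Seq4: 8
  Seq3 vs Seq4: 6
The smallest is 2, between Seq1 and Seq3.

2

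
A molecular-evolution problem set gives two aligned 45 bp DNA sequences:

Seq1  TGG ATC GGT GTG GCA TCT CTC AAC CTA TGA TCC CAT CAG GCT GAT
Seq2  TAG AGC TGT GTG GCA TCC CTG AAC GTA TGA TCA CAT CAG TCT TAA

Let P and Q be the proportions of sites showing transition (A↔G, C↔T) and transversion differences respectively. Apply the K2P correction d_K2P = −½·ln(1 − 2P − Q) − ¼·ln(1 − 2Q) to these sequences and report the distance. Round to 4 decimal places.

Differing sites — 2:G/A (Ti); 5:T/G (Tv); 7:G/T (Tv); 18:T/C (Ti); 21:C/G (Tv); 25:C/G (Tv); 33:C/A (Tv); 40:G/T (Tv); 43:G/T (Tv); 45:T/A (Tv).
Of the 10 differences, 2 transitions and 8 transversions over 45 sites: P = 2/45 = 0.044444, Q = 8/45 = 0.177778.
d = −0.5·ln(0.733334) − 0.25·ln(0.644444) = −0.5·(-0.310154) − 0.25·(-0.439367) = 0.2649.

0.2649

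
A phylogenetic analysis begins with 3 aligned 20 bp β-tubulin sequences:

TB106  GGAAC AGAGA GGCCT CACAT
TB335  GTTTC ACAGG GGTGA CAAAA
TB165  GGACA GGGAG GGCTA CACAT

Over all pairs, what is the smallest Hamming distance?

8

Pairwise Hamming distances:
  TB106 vs TB335: 10
  TB106 vs TB165: 8
  TB335 vs TB165: 12
The smallest is 8, between TB106 and TB165.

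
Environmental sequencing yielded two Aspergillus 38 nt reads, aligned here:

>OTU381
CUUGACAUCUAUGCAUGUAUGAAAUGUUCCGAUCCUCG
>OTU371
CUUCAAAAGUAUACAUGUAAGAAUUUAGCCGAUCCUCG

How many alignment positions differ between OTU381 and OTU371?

Mismatches occur at site 4 (G→C), site 6 (C→A), site 8 (U→A), site 9 (C→G), site 13 (G→A), site 20 (U→A), site 24 (A→U), site 26 (G→U), site 27 (U→A), site 28 (U→G).
That gives 10 mismatches out of 38 aligned sites, so the Hamming distance is 10.

10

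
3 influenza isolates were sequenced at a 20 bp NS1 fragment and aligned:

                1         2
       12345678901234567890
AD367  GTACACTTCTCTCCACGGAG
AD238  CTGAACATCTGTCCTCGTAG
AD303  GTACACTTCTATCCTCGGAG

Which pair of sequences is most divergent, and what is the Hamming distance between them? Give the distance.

Pairwise Hamming distances:
  AD367 vs AD238: 7
  AD367 vs AD303: 2
  AD238 vs AD303: 6
The largest is 7, between AD367 and AD238.

7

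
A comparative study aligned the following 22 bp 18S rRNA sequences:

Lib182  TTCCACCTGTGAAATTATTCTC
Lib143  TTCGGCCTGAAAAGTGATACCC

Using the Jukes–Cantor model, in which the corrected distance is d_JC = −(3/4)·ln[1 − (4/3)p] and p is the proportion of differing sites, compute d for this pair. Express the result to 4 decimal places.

0.4975

Mismatches occur at site 4 (C→G), site 5 (A→G), site 10 (T→A), site 11 (G→A), site 14 (A→G), site 16 (T→G), site 19 (T→A), site 21 (T→C).
p = 8/22 = 0.363636.
d = −0.75 · ln(1 − (4/3)·0.363636) = −0.75 · ln(0.515152) = −0.75 · (-0.663293) = 0.4975.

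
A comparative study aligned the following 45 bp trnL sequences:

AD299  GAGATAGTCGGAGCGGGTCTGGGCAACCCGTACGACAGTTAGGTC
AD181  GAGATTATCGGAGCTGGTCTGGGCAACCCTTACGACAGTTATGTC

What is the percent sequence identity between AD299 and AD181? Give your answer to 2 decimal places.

The sequences differ at positions 6 (A/T), 7 (G/A), 15 (G/T), 30 (G/T), 42 (G/T).
40 of the 45 sites match, so the percent identity is 40/45 × 100 = 88.89%.

88.89%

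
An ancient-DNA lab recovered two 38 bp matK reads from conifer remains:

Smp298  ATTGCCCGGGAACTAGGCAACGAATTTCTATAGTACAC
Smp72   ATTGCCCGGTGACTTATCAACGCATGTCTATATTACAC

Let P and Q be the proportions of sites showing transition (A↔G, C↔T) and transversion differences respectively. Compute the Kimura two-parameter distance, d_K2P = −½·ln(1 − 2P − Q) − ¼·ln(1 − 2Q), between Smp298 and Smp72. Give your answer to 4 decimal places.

0.2476

Differing sites — 10:G/T (Tv); 11:A/G (Ti); 15:A/T (Tv); 16:G/A (Ti); 17:G/T (Tv); 23:A/C (Tv); 26:T/G (Tv); 33:G/T (Tv).
Of the 8 differences, 2 transitions and 6 transversions over 38 sites: P = 2/38 = 0.052632, Q = 6/38 = 0.157895.
d = −0.5·ln(0.736841) − 0.25·ln(0.684210) = −0.5·(-0.305383) − 0.25·(-0.379490) = 0.2476.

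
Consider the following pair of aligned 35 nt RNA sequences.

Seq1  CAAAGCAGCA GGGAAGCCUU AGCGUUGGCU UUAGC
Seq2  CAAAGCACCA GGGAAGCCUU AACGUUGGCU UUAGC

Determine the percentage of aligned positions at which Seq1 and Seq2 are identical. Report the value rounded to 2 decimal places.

The sequences differ at positions 8 (G/C), 22 (G/A).
33 of the 35 sites match, so the percent identity is 33/35 × 100 = 94.29%.

94.29%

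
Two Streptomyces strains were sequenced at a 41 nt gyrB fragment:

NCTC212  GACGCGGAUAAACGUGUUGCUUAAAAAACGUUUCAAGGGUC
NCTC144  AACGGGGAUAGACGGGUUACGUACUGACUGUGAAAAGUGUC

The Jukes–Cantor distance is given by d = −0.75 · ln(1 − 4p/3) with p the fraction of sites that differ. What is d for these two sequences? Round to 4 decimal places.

Mismatches occur at site 1 (G→A), site 5 (C→G), site 11 (A→G), site 15 (U→G), site 19 (G→A), site 21 (U→G), site 24 (A→C), site 25 (A→U), site 26 (A→G), site 28 (A→C), site 29 (C→U), site 32 (U→G), site 33 (U→A), site 34 (C→A), site 38 (G→U).
p = 15/41 = 0.365854.
d = −0.75 · ln(1 − (4/3)·0.365854) = −0.75 · ln(0.512195) = −0.75 · (-0.669050) = 0.5018.

0.5018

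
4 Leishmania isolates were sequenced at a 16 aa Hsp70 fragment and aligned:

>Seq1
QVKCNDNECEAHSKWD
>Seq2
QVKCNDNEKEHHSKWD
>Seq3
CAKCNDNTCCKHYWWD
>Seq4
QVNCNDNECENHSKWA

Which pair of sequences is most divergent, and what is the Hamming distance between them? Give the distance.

9

Pairwise Hamming distances:
  Seq1 vs Seq2: 2
  Seq1 vs Seq3: 7
  Seq1 vs Seq4: 3
  Seq2 vs Seq3: 8
  Seq2 vs Seq4: 4
  Seq3 vs Seq4: 9
The largest is 9, between Seq3 and Seq4.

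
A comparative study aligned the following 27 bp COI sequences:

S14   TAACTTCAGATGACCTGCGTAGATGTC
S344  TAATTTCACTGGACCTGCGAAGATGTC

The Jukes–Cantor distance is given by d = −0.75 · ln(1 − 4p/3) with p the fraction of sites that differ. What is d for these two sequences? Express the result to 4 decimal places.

0.2127

Mismatches occur at site 4 (C↔T), site 9 (G↔C), site 10 (A↔T), site 11 (T↔G), site 20 (T↔A).
p = 5/27 = 0.185185.
d = −0.75 · ln(1 − (4/3)·0.185185) = −0.75 · ln(0.753087) = −0.75 · (-0.283575) = 0.2127.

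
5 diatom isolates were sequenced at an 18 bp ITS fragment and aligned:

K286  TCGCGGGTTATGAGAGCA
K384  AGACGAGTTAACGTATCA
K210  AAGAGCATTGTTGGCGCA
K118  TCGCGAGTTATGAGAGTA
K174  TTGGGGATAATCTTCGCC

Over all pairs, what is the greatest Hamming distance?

Pairwise Hamming distances:
  K286 vs K384: 9
  K286 vs K210: 9
  K286 vs K118: 2
  K286 vs K174: 9
  K384 vs K210: 11
  K384 vs K118: 9
  K384 vs K174: 12
  K210 vs K118: 10
  K210 vs K174: 10
  K118 vs K174: 11
The largest is 12, between K384 and K174.

12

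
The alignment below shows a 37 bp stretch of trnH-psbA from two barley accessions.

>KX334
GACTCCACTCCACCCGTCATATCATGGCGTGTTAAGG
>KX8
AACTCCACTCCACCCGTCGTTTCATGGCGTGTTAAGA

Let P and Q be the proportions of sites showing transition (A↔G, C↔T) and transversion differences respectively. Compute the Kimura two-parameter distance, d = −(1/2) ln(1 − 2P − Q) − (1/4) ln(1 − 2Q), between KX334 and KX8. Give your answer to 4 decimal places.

0.1188

The sequences differ at positions 1 (G/A, transition), 19 (A/G, transition), 21 (A/T, transversion), 37 (G/A, transition).
Of the 4 differences, 3 transitions and 1 transversion over 37 sites: P = 3/37 = 0.081081, Q = 1/37 = 0.027027.
d = −0.5·ln(0.810811) − 0.25·ln(0.945946) = −0.5·(-0.209720) − 0.25·(-0.055570) = 0.1188.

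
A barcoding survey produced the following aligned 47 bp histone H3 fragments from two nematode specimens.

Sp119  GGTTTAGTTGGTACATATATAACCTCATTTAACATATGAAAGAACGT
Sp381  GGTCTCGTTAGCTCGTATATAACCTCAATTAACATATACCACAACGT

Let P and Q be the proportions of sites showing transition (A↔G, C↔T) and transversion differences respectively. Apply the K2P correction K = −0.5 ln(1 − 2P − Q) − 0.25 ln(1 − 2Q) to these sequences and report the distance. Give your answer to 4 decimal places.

0.2818

Mismatches occur at site 4 (T↔C, transition), site 6 (A↔C, transversion), site 10 (G↔A, transition), site 12 (T↔C, transition), site 13 (A↔T, transversion), site 15 (A↔G, transition), site 28 (T↔A, transversion), site 38 (G↔A, transition), site 39 (A↔C, transversion), site 40 (A↔C, transversion), site 42 (G↔C, transversion).
Of the 11 differences, 5 transitions and 6 transversions over 47 sites: P = 5/47 = 0.106383, Q = 6/47 = 0.127660.
d = −0.5·ln(0.659574) − 0.25·ln(0.744680) = −0.5·(-0.416161) − 0.25·(-0.294801) = 0.2818.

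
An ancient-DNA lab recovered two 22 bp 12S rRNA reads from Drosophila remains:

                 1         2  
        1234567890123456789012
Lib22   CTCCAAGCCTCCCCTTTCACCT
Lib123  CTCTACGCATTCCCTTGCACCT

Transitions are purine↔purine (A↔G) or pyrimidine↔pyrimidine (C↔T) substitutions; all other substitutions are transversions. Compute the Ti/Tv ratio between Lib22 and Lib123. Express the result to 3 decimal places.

0.667

Mismatches occur at site 4 (C→T, transition), site 6 (A→C, transversion), site 9 (C→A, transversion), site 11 (C→T, transition), site 17 (T→G, transversion).
Of the 5 differences, 2 transitions and 3 transversions, so Ti/Tv = 2/3 = 0.667.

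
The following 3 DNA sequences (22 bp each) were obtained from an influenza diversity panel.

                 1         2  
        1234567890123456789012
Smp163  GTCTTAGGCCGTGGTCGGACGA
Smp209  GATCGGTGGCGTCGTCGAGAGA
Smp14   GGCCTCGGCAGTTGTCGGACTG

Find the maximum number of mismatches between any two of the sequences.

13

Pairwise Hamming distances:
  Smp163 vs Smp209: 11
  Smp163 vs Smp14: 7
  Smp209 vs Smp14: 13
The largest is 13, between Smp209 and Smp14.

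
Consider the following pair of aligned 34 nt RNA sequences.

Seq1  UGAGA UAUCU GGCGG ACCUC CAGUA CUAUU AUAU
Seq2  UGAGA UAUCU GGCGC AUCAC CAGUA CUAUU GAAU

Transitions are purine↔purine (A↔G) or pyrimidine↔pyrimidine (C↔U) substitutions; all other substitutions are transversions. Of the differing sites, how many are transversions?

3

Mismatches occur at site 15 (G↔C, transversion), site 17 (C↔U, transition), site 19 (U↔A, transversion), site 31 (A↔G, transition), site 32 (U↔A, transversion).
Of the 5 differences, 2 transitions and 3 transversions, so the answer is 3.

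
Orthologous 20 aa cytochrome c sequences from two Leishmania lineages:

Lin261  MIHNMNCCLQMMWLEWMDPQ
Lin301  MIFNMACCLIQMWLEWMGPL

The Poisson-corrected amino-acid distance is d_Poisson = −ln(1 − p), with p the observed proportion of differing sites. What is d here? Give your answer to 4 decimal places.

0.3567

Mismatches occur at site 3 (H↔F), site 6 (N↔A), site 10 (Q↔I), site 11 (M↔Q), site 18 (D↔G), site 20 (Q↔L).
p = 6/20 = 0.300000.
d = −ln(1 − 0.300000) = −ln(0.700000) = 0.3567.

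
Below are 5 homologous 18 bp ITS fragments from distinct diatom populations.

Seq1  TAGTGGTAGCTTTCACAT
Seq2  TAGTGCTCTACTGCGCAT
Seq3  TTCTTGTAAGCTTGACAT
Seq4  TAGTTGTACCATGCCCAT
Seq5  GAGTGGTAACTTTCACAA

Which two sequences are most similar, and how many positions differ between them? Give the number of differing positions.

3

Pairwise Hamming distances:
  Seq1 vs Seq2: 7
  Seq1 vs Seq3: 7
  Seq1 vs Seq4: 5
  Seq1 vs Seq5: 3
  Seq2 vs Seq3: 10
  Seq2 vs Seq4: 7
  Seq2 vs Seq5: 9
  Seq3 vs Seq4: 8
  Seq3 vs Seq5: 8
  Seq4 vs Seq5: 7
The smallest is 3, between Seq1 and Seq5.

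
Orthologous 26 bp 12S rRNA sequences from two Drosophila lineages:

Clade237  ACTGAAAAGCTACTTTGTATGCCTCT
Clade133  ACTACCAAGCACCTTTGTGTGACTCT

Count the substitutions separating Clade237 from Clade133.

Mismatches occur at site 4 (G↔A), site 5 (A↔C), site 6 (A↔C), site 11 (T↔A), site 12 (A↔C), site 19 (A↔G), site 22 (C↔A).
That gives 7 mismatches out of 26 aligned sites, so the Hamming distance is 7.

7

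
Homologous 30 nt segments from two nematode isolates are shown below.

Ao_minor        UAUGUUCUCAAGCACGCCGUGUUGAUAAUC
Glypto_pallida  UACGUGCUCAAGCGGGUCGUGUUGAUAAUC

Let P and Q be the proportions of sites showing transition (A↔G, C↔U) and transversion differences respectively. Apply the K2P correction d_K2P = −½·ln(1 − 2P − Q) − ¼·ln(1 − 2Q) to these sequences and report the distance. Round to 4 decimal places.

Differing sites — 3:U/C (Ti); 6:U/G (Tv); 14:A/G (Ti); 15:C/G (Tv); 17:C/U (Ti).
Of the 5 differences, 3 transitions and 2 transversions over 30 sites: P = 3/30 = 0.100000, Q = 2/30 = 0.066667.
d = −0.5·ln(0.733333) − 0.25·ln(0.866666) = −0.5·(-0.310155) − 0.25·(-0.143102) = 0.1909.

0.1909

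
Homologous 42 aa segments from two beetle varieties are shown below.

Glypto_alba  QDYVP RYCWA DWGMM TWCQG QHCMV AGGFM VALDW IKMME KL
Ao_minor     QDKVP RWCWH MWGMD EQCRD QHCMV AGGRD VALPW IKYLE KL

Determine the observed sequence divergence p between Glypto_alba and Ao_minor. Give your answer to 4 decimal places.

Differing sites — 3:Y/K; 7:Y/W; 10:A/H; 11:D/M; 15:M/D; 16:T/E; 17:W/Q; 19:Q/R; 20:G/D; 29:F/R; 30:M/D; 34:D/P; 38:M/Y; 39:M/L.
There are 14 differences over 42 sites, so p = 14/42 = 0.3333.

0.3333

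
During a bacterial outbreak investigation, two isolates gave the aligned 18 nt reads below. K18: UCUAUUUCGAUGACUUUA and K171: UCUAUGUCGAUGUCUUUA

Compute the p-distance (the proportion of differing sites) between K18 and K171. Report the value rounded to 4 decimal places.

0.1111

The sequences differ at positions 6 (U/G), 13 (A/U).
There are 2 differences over 18 sites, so p = 2/18 = 0.1111.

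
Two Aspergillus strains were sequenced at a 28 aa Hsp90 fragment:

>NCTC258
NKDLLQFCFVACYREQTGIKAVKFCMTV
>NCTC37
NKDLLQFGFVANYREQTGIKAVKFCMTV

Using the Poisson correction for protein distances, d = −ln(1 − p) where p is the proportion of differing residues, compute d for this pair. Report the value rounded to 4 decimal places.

0.0741

Differing sites — 8:C/G; 12:C/N.
p = 2/28 = 0.071429.
d = −ln(1 − 0.071429) = −ln(0.928571) = 0.0741.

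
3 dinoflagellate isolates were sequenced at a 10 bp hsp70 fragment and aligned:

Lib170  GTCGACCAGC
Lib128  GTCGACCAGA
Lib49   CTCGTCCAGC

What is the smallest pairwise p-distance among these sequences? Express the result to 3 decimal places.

0.100

Pairwise Hamming distances:
  Lib170 vs Lib128: 1
  Lib170 vs Lib49: 2
  Lib128 vs Lib49: 3
The smallest is 1 mismatch, between Lib170 and Lib128; p = 1/10 = 0.100.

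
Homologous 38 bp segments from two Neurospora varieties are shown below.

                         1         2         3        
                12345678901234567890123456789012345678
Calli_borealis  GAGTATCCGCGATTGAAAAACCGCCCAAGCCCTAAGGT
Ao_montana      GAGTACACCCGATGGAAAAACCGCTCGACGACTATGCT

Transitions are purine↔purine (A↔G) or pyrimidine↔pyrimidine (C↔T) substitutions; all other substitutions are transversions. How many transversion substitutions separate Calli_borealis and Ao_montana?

8

The sequences differ at positions 6 (T/C, transition), 7 (C/A, transversion), 9 (G/C, transversion), 14 (T/G, transversion), 25 (C/T, transition), 27 (A/G, transition), 29 (G/C, transversion), 30 (C/G, transversion), 31 (C/A, transversion), 35 (A/T, transversion), 37 (G/C, transversion).
Of the 11 differences, 3 transitions and 8 transversions, so the answer is 8.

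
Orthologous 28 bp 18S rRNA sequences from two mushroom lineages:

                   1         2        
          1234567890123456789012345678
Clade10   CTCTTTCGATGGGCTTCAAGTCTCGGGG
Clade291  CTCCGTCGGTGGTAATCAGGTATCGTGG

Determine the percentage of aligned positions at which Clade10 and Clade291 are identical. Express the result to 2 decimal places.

The sequences differ at positions 4 (T/C), 5 (T/G), 9 (A/G), 13 (G/T), 14 (C/A), 15 (T/A), 19 (A/G), 22 (C/A), 26 (G/T).
19 of the 28 sites match, so the percent identity is 19/28 × 100 = 67.86%.

67.86%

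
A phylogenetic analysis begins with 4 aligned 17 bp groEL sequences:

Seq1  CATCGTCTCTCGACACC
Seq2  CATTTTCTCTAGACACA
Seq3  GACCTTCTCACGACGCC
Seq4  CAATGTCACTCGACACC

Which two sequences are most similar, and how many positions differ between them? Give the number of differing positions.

3

Pairwise Hamming distances:
  Seq1 vs Seq2: 4
  Seq1 vs Seq3: 5
  Seq1 vs Seq4: 3
  Seq2 vs Seq3: 7
  Seq2 vs Seq4: 5
  Seq3 vs Seq4: 7
The smallest is 3, between Seq1 and Seq4.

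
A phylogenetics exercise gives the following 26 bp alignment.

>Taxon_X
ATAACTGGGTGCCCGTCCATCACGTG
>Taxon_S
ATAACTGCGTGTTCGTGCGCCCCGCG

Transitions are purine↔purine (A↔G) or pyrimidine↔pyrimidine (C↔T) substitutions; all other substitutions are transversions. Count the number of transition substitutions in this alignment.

Differing sites — 8:G/C (Tv); 12:C/T (Ti); 13:C/T (Ti); 17:C/G (Tv); 19:A/G (Ti); 20:T/C (Ti); 22:A/C (Tv); 25:T/C (Ti).
Of the 8 differences, 5 transitions and 3 transversions, so the answer is 5.

5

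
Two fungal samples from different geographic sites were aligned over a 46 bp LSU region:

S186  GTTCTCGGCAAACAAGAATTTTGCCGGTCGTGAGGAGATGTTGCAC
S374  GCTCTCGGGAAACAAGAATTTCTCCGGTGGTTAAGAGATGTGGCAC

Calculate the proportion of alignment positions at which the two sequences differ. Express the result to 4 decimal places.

The sequences differ at positions 2 (T/C), 9 (C/G), 22 (T/C), 23 (G/T), 29 (C/G), 32 (G/T), 34 (G/A), 42 (T/G).
There are 8 differences over 46 sites, so p = 8/46 = 0.1739.

0.1739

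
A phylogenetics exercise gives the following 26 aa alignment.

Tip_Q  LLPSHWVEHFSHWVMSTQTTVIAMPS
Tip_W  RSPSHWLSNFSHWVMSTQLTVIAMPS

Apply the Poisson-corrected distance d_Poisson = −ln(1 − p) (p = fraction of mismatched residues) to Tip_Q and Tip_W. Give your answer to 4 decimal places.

0.2624

The sequences differ at positions 1 (L/R), 2 (L/S), 7 (V/L), 8 (E/S), 9 (H/N), 19 (T/L).
p = 6/26 = 0.230769.
d = −ln(1 − 0.230769) = −ln(0.769231) = 0.2624.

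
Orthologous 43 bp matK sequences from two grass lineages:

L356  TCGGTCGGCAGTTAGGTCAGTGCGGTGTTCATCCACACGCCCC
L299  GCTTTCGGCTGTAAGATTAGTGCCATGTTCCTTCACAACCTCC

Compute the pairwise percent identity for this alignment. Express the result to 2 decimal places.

67.44%

The sequences differ at positions 1 (T/G), 3 (G/T), 4 (G/T), 10 (A/T), 13 (T/A), 16 (G/A), 18 (C/T), 24 (G/C), 25 (G/A), 31 (A/C), 33 (C/T), 38 (C/A), 39 (G/C), 41 (C/T).
29 of the 43 sites match, so the percent identity is 29/43 × 100 = 67.44%.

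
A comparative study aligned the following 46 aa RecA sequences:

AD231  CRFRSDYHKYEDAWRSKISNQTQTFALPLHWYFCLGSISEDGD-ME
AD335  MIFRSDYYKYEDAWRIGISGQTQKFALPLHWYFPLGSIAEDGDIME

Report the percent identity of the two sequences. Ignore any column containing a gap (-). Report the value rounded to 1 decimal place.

Excluding the 1 gap column leaves 45 comparable sites.
The sequences differ at positions 1 (C/M), 2 (R/I), 8 (H/Y), 16 (S/I), 17 (K/G), 20 (N/G), 24 (T/K), 34 (C/P), 39 (S/A).
36 of the 45 comparable sites match, so the percent identity is 36/45 × 100 = 80.0%.

80.0%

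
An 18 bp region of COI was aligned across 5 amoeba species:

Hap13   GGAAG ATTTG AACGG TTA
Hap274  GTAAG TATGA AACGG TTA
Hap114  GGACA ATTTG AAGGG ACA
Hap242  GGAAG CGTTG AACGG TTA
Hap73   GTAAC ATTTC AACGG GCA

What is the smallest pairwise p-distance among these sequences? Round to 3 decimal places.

0.111

Pairwise Hamming distances:
  Hap13 vs Hap274: 5
  Hap13 vs Hap114: 5
  Hap13 vs Hap242: 2
  Hap13 vs Hap73: 5
  Hap274 vs Hap114: 10
  Hap274 vs Hap242: 5
  Hap274 vs Hap73: 7
  Hap114 vs Hap242: 7
  Hap114 vs Hap73: 6
  Hap242 vs Hap73: 7
The smallest is 2 mismatches, between Hap13 and Hap242; p = 2/18 = 0.111.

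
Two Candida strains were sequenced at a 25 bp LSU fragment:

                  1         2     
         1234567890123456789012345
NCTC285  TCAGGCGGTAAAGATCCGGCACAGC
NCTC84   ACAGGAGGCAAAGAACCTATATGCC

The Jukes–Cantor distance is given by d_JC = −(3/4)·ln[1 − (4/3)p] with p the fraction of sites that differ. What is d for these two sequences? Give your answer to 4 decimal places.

The sequences differ at positions 1 (T/A), 6 (C/A), 9 (T/C), 15 (T/A), 18 (G/T), 19 (G/A), 20 (C/T), 22 (C/T), 23 (A/G), 24 (G/C).
p = 10/25 = 0.400000.
d = −0.75 · ln(1 − (4/3)·0.400000) = −0.75 · ln(0.466667) = −0.75 · (-0.762139) = 0.5716.

0.5716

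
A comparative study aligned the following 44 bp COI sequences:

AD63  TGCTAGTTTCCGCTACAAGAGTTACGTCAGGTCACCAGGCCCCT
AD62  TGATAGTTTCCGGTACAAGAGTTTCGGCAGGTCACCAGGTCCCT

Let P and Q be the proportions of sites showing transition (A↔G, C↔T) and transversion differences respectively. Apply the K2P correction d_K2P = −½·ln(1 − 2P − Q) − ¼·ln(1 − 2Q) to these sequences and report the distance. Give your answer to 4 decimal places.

Differing sites — 3:C/A (Tv); 13:C/G (Tv); 24:A/T (Tv); 27:T/G (Tv); 40:C/T (Ti).
Of the 5 differences, 1 transition and 4 transversions over 44 sites: P = 1/44 = 0.022727, Q = 4/44 = 0.090909.
d = −0.5·ln(0.863637) − 0.25·ln(0.818182) = −0.5·(-0.146603) − 0.25·(-0.200670) = 0.1235.

0.1235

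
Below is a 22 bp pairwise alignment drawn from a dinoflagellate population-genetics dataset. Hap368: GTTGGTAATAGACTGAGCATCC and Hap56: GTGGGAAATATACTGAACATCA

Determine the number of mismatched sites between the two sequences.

5

The sequences differ at positions 3 (T/G), 6 (T/A), 11 (G/T), 17 (G/A), 22 (C/A).
That gives 5 mismatches out of 22 aligned sites, so the Hamming distance is 5.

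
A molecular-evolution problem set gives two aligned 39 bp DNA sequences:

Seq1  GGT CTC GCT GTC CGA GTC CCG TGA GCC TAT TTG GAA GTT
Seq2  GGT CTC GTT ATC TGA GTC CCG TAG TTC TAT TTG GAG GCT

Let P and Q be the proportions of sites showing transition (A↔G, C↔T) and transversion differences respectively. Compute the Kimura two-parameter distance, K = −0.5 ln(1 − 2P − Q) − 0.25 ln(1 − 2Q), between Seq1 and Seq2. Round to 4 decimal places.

The sequences differ at positions 8 (C/T, transition), 10 (G/A, transition), 13 (C/T, transition), 23 (G/A, transition), 24 (A/G, transition), 25 (G/T, transversion), 26 (C/T, transition), 36 (A/G, transition), 38 (T/C, transition).
Of the 9 differences, 8 transitions and 1 transversion over 39 sites: P = 8/39 = 0.205128, Q = 1/39 = 0.025641.
d = −0.5·ln(0.564103) − 0.25·ln(0.948718) = −0.5·(-0.572518) − 0.25·(-0.052644) = 0.2994.

0.2994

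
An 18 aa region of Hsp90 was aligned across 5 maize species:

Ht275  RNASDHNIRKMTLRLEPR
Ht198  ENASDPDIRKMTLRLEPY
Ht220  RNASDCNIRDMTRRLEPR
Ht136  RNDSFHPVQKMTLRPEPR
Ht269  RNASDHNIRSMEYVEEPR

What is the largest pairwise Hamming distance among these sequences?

10

Pairwise Hamming distances:
  Ht275 vs Ht198: 4
  Ht275 vs Ht220: 3
  Ht275 vs Ht136: 6
  Ht275 vs Ht269: 5
  Ht198 vs Ht220: 6
  Ht198 vs Ht136: 9
  Ht198 vs Ht269: 9
  Ht220 vs Ht136: 9
  Ht220 vs Ht269: 6
  Ht136 vs Ht269: 10
The largest is 10, between Ht136 and Ht269.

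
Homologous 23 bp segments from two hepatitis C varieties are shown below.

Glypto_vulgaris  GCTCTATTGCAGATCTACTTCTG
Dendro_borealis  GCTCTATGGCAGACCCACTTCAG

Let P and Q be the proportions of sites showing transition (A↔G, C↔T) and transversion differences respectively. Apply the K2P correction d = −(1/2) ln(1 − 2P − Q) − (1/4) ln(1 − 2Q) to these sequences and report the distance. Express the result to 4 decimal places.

0.1989

Differing sites — 8:T/G (Tv); 14:T/C (Ti); 16:T/C (Ti); 22:T/A (Tv).
Of the 4 differences, 2 transitions and 2 transversions over 23 sites: P = 2/23 = 0.086957, Q = 2/23 = 0.086957.
d = −0.5·ln(0.739129) − 0.25·ln(0.826086) = −0.5·(-0.302283) − 0.25·(-0.191056) = 0.1989.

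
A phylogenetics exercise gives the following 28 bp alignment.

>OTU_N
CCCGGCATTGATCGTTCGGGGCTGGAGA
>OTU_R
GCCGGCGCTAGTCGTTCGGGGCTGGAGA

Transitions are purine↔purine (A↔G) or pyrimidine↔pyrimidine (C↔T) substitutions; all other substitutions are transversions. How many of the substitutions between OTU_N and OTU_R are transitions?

Differing sites — 1:C/G (Tv); 7:A/G (Ti); 8:T/C (Ti); 10:G/A (Ti); 11:A/G (Ti).
Of the 5 differences, 4 transitions and 1 transversion, so the answer is 4.

4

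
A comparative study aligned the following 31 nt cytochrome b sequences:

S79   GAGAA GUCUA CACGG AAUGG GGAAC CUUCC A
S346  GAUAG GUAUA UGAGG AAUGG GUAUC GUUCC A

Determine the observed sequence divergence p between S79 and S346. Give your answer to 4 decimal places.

Mismatches occur at site 3 (G/U), site 5 (A/G), site 8 (C/A), site 11 (C/U), site 12 (A/G), site 13 (C/A), site 22 (G/U), site 24 (A/U), site 26 (C/G).
There are 9 differences over 31 sites, so p = 9/31 = 0.2903.

0.2903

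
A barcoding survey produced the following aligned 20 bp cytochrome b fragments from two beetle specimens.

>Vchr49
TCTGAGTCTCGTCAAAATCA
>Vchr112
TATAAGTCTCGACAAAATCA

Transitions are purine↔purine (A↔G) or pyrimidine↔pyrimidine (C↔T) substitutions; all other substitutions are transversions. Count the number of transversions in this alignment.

2

Mismatches occur at site 2 (C/A, transversion), site 4 (G/A, transition), site 12 (T/A, transversion).
Of the 3 differences, 1 transition and 2 transversions, so the answer is 2.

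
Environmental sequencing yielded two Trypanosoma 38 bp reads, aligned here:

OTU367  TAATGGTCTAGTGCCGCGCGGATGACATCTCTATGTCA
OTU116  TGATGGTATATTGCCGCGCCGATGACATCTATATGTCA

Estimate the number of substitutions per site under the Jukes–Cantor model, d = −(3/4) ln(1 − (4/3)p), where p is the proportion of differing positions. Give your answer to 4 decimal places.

0.1447

The sequences differ at positions 2 (A/G), 8 (C/A), 11 (G/T), 20 (G/C), 31 (C/A).
p = 5/38 = 0.131579.
d = −0.75 · ln(1 − (4/3)·0.131579) = −0.75 · ln(0.824561) = −0.75 · (-0.192904) = 0.1447.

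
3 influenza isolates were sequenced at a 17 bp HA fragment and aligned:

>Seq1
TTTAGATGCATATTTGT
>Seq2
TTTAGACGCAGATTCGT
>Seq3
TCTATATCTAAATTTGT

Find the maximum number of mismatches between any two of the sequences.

7

Pairwise Hamming distances:
  Seq1 vs Seq2: 3
  Seq1 vs Seq3: 5
  Seq2 vs Seq3: 7
The largest is 7, between Seq2 and Seq3.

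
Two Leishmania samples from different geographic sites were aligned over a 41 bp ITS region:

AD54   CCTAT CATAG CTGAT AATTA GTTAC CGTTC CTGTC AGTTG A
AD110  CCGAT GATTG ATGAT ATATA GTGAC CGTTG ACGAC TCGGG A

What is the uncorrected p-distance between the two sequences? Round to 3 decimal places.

Differing sites — 3:T/G; 6:C/G; 9:A/T; 11:C/A; 17:A/T; 18:T/A; 23:T/G; 30:C/G; 31:C/A; 32:T/C; 34:T/A; 36:A/T; 37:G/C; 38:T/G; 39:T/G.
There are 15 differences over 41 sites, so p = 15/41 = 0.366.

0.366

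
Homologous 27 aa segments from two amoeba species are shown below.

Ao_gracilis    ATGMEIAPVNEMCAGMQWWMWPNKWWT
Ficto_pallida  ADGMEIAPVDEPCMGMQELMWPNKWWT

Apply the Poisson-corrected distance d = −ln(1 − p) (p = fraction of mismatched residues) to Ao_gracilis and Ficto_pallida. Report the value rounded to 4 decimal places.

0.2513

Differing sites — 2:T/D; 10:N/D; 12:M/P; 14:A/M; 18:W/E; 19:W/L.
p = 6/27 = 0.222222.
d = −ln(1 − 0.222222) = −ln(0.777778) = 0.2513.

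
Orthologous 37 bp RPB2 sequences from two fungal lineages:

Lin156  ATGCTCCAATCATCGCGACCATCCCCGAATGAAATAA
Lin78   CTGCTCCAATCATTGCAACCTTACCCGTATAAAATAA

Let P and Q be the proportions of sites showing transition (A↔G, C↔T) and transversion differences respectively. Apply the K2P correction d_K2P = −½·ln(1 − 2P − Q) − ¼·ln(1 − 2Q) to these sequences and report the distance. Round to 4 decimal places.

0.2184

Differing sites — 1:A/C (Tv); 14:C/T (Ti); 17:G/A (Ti); 21:A/T (Tv); 23:C/A (Tv); 28:A/T (Tv); 31:G/A (Ti).
Of the 7 differences, 3 transitions and 4 transversions over 37 sites: P = 3/37 = 0.081081, Q = 4/37 = 0.108108.
d = −0.5·ln(0.729730) − 0.25·ln(0.783784) = −0.5·(-0.315081) − 0.25·(-0.243622) = 0.2184.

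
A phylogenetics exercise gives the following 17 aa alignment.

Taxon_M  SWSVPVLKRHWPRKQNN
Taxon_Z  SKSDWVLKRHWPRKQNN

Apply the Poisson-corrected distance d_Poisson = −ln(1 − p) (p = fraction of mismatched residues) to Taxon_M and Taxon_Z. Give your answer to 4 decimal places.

Differing sites — 2:W/K; 4:V/D; 5:P/W.
p = 3/17 = 0.176471.
d = −ln(1 − 0.176471) = −ln(0.823529) = 0.1942.

0.1942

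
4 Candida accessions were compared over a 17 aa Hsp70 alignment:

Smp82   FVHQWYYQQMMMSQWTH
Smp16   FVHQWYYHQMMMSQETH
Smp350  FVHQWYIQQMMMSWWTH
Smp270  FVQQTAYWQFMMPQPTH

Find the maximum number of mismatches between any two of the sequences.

9

Pairwise Hamming distances:
  Smp82 vs Smp16: 2
  Smp82 vs Smp350: 2
  Smp82 vs Smp270: 7
  Smp16 vs Smp350: 4
  Smp16 vs Smp270: 7
  Smp350 vs Smp270: 9
The largest is 9, between Smp350 and Smp270.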